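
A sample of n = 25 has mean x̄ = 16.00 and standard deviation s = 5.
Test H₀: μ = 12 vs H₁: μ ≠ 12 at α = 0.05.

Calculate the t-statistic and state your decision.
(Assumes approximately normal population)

df = n - 1 = 24
SE = s/√n = 5/√25 = 1.0000
t = (x̄ - μ₀)/SE = (16.00 - 12)/1.0000 = 4.0000
Critical value: t_{0.025,24} = ±2.064
p-value ≈ 0.0005
Decision: reject H₀

Answer: t = 4.0000, reject H₀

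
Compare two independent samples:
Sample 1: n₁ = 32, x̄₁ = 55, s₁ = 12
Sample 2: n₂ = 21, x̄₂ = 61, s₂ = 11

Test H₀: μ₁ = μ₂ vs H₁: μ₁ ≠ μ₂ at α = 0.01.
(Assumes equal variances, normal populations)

Pooled variance: s²_p = [31×12² + 20×11²]/(51) = 134.9804
s_p = 11.6181
SE = s_p×√(1/n₁ + 1/n₂) = 11.6181×√(1/32 + 1/21) = 3.2628
t = (x̄₁ - x̄₂)/SE = (55 - 61)/3.2628 = -1.8389
df = 51, t-critical = ±2.676
Decision: fail to reject H₀

Answer: t = -1.8389, fail to reject H₀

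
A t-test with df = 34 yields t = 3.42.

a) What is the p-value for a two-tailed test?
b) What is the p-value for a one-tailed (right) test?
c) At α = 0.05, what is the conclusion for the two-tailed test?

Using t-distribution with df = 34:
a) Two-tailed: p = 2×P(T > 3.42) = 0.0016
b) One-tailed: p = P(T > 3.42) = 0.0008
c) 0.0016 < 0.05, reject H₀

Answer: a) 0.0016, b) 0.0008, c) reject H₀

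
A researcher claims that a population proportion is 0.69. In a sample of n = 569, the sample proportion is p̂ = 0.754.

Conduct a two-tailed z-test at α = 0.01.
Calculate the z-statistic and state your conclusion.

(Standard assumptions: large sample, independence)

H₀: p = 0.69, H₁: p ≠ 0.69
Standard error: SE = √(p₀(1-p₀)/n) = √(0.69×0.31/569) = 0.019389
z-statistic: z = (p̂ - p₀)/SE = (0.754 - 0.69)/0.019389 = 3.3008
Critical value: z_0.005 = ±2.576
p-value = 0.0010
Decision: reject H₀ at α = 0.01

Answer: z = 3.3008, reject H₀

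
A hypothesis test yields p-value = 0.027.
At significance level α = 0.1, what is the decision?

Compare p-value to α:
0.027 < 0.1
Decision: reject H₀

Answer: reject H₀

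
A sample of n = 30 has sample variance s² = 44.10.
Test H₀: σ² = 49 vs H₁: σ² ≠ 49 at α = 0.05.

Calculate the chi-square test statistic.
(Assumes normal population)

Answer: χ² = 26.1000, fail to reject H₀

Derivation:
df = n - 1 = 29
χ² = (n-1)s²/σ₀² = 29×44.10/49 = 26.1000
Critical values: χ²_{0.975,29} = 16.047, χ²_{0.025,29} = 45.722
Rejection region: χ² < 16.047 or χ² > 45.722
Decision: fail to reject H₀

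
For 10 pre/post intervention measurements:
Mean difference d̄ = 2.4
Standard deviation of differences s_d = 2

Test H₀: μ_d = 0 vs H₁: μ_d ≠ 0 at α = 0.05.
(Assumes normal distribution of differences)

df = n - 1 = 9
SE = s_d/√n = 2/√10 = 0.6325
t = d̄/SE = 2.4/0.6325 = 3.7945
Critical value: t_{0.025,9} = ±2.262
p-value ≈ 0.0043
Decision: reject H₀

Answer: t = 3.7945, reject H₀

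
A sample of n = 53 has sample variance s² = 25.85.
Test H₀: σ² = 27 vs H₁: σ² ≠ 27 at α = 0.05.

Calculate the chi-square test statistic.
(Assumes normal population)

Answer: χ² = 49.7852, fail to reject H₀

Derivation:
df = n - 1 = 52
χ² = (n-1)s²/σ₀² = 52×25.85/27 = 49.7852
Critical values: χ²_{0.975,52} = 33.968, χ²_{0.025,52} = 73.810
Rejection region: χ² < 33.968 or χ² > 73.810
Decision: fail to reject H₀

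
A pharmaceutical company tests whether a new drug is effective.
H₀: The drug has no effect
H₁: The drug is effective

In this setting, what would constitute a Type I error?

Answer: Concluding the drug is effective when it actually has no effect

Derivation:
Type I error (α): Rejecting H₀ when H₀ is true
Type II error (β): Failing to reject H₀ when H₁ is true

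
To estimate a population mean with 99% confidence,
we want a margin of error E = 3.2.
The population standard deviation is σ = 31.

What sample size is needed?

z_0.005 = 2.576
n = (z×σ/E)² = (2.576×31/3.2)²
n = 622.7520
Round up: n = 623

Answer: n = 623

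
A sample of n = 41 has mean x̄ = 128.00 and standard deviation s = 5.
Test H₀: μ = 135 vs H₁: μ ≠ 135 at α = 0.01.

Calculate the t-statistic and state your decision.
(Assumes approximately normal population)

df = n - 1 = 40
SE = s/√n = 5/√41 = 0.7809
t = (x̄ - μ₀)/SE = (128.00 - 135)/0.7809 = -8.9640
Critical value: t_{0.005,40} = ±2.704
p-value < 0.0001
Decision: reject H₀

Answer: t = -8.9640, reject H₀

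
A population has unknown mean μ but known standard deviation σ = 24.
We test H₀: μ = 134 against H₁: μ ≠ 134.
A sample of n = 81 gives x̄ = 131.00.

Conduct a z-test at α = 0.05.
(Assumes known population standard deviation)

Standard error: SE = σ/√n = 24/√81 = 2.6667
z-statistic: z = (x̄ - μ₀)/SE = (131.00 - 134)/2.6667 = -1.1250
Critical value: ±1.960
p-value = 0.2606
Decision: fail to reject H₀

Answer: z = -1.1250, fail to reject H₀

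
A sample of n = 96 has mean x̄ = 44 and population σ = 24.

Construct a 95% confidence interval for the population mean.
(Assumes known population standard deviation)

Confidence level: 95%, α = 0.05
z_0.025 = 1.960
SE = σ/√n = 24/√96 = 2.4495
Margin of error = 1.960 × 2.4495 = 4.8010
CI: x̄ ± margin = 44 ± 4.8010
CI: (39.1990, 48.8010)

Answer: (39.1990, 48.8010)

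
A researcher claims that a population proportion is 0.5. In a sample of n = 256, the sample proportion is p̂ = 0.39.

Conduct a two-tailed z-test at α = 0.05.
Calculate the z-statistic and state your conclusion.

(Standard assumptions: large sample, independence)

Answer: z = -3.5200, reject H₀

Derivation:
H₀: p = 0.5, H₁: p ≠ 0.5
Standard error: SE = √(p₀(1-p₀)/n) = √(0.5×0.5/256) = 0.031250
z-statistic: z = (p̂ - p₀)/SE = (0.39 - 0.5)/0.031250 = -3.5200
Critical value: z_0.025 = ±1.960
p-value = 0.0004
Decision: reject H₀ at α = 0.05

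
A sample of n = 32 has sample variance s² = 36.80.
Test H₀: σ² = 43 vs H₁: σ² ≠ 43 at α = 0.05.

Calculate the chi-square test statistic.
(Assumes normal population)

Answer: χ² = 26.5302, fail to reject H₀

Derivation:
df = n - 1 = 31
χ² = (n-1)s²/σ₀² = 31×36.80/43 = 26.5302
Critical values: χ²_{0.975,31} = 17.539, χ²_{0.025,31} = 48.232
Rejection region: χ² < 17.539 or χ² > 48.232
Decision: fail to reject H₀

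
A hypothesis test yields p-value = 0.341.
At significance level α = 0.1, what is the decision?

Compare p-value to α:
0.341 ≥ 0.1
Decision: fail to reject H₀

Answer: fail to reject H₀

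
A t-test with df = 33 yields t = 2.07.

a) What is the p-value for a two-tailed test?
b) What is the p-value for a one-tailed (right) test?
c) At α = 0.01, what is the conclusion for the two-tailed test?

Answer: a) 0.0464, b) 0.0232, c) fail to reject H₀

Derivation:
Using t-distribution with df = 33:
a) Two-tailed: p = 2×P(T > 2.07) = 0.0464
b) One-tailed: p = P(T > 2.07) = 0.0232
c) 0.0464 ≥ 0.01, fail to reject H₀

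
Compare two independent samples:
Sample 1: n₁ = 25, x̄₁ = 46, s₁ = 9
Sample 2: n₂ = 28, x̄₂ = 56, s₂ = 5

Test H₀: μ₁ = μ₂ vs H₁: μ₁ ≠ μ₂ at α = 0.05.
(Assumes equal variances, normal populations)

Pooled variance: s²_p = [24×9² + 27×5²]/(51) = 51.3529
s_p = 7.1661
SE = s_p×√(1/n₁ + 1/n₂) = 7.1661×√(1/25 + 1/28) = 1.9718
t = (x̄₁ - x̄₂)/SE = (46 - 56)/1.9718 = -5.0715
df = 51, t-critical = ±2.008
Decision: reject H₀

Answer: t = -5.0715, reject H₀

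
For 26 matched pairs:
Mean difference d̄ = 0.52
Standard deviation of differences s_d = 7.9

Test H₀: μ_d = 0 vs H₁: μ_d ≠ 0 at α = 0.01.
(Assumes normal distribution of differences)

Answer: t = 0.3356, fail to reject H₀

Derivation:
df = n - 1 = 25
SE = s_d/√n = 7.9/√26 = 1.5493
t = d̄/SE = 0.52/1.5493 = 0.3356
Critical value: t_{0.005,25} = ±2.787
p-value ≈ 0.7400
Decision: fail to reject H₀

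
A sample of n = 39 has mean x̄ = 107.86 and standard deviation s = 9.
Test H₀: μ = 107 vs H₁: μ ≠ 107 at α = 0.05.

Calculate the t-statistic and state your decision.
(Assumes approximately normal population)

df = n - 1 = 38
SE = s/√n = 9/√39 = 1.4412
t = (x̄ - μ₀)/SE = (107.86 - 107)/1.4412 = 0.5967
Critical value: t_{0.025,38} = ±2.024
p-value ≈ 0.5542
Decision: fail to reject H₀

Answer: t = 0.5967, fail to reject H₀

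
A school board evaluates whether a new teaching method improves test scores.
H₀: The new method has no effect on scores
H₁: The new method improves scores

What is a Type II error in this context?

Answer: Failing to adopt an effective teaching method

Derivation:
Type I error: rejecting H₀ when it is actually true (false positive).
Type II error: failing to reject H₀ when H₁ is actually true (false negative).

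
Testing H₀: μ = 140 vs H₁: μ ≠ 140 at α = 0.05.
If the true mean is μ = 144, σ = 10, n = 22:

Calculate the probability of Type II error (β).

SE = σ/√n = 10/√22 = 2.1320
Critical values: μ₀ ± z_0.025×SE = 140 ± 1.960×2.1320
Acceptance region: (135.8213, 144.1787)
Under H₁ (μ = 144): z_high = (144.1787 - 144)/2.1320 = 0.0838, z_low = (135.8213 - 144)/2.1320 = -3.8362
β = P(not reject | H₁) = Φ(0.0838) - Φ(-3.8362) ≈ 0.5333

Answer: β ≈ 0.5333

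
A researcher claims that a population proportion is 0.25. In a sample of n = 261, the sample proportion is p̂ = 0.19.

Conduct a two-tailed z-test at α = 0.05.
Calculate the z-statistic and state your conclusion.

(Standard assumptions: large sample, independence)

Answer: z = -2.2386, reject H₀

Derivation:
H₀: p = 0.25, H₁: p ≠ 0.25
Standard error: SE = √(p₀(1-p₀)/n) = √(0.25×0.75/261) = 0.026803
z-statistic: z = (p̂ - p₀)/SE = (0.19 - 0.25)/0.026803 = -2.2386
Critical value: z_0.025 = ±1.960
p-value = 0.0252
Decision: reject H₀ at α = 0.05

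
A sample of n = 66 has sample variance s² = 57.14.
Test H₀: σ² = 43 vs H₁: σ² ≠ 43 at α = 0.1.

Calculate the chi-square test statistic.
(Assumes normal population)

Answer: χ² = 86.3744, reject H₀

Derivation:
df = n - 1 = 65
χ² = (n-1)s²/σ₀² = 65×57.14/43 = 86.3744
Critical values: χ²_{0.95,65} = 47.450, χ²_{0.05,65} = 84.821
Rejection region: χ² < 47.450 or χ² > 84.821
Decision: reject H₀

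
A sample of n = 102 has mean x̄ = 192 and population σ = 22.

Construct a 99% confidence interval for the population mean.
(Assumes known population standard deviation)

Confidence level: 99%, α = 0.01
z_0.005 = 2.576
SE = σ/√n = 22/√102 = 2.1783
Margin of error = 2.576 × 2.1783 = 5.6113
CI: x̄ ± margin = 192 ± 5.6113
CI: (186.3887, 197.6113)

Answer: (186.3887, 197.6113)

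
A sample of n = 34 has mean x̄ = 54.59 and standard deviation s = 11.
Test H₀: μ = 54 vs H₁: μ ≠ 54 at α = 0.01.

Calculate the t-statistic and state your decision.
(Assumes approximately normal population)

df = n - 1 = 33
SE = s/√n = 11/√34 = 1.8865
t = (x̄ - μ₀)/SE = (54.59 - 54)/1.8865 = 0.3127
Critical value: t_{0.005,33} = ±2.733
p-value ≈ 0.7565
Decision: fail to reject H₀

Answer: t = 0.3127, fail to reject H₀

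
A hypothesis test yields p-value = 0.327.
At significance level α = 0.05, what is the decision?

Answer: fail to reject H₀

Derivation:
Compare p-value to α:
0.327 ≥ 0.05
Decision: fail to reject H₀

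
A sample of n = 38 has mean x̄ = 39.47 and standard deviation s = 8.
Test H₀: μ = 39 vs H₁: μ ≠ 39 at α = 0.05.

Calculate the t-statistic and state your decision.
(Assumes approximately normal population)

df = n - 1 = 37
SE = s/√n = 8/√38 = 1.2978
t = (x̄ - μ₀)/SE = (39.47 - 39)/1.2978 = 0.3622
Critical value: t_{0.025,37} = ±2.026
p-value ≈ 0.7193
Decision: fail to reject H₀

Answer: t = 0.3622, fail to reject H₀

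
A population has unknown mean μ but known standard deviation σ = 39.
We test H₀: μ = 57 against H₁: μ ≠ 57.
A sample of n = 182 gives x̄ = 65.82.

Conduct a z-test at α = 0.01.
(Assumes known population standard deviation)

Standard error: SE = σ/√n = 39/√182 = 2.8909
z-statistic: z = (x̄ - μ₀)/SE = (65.82 - 57)/2.8909 = 3.0510
Critical value: ±2.576
p-value = 0.0023
Decision: reject H₀

Answer: z = 3.0510, reject H₀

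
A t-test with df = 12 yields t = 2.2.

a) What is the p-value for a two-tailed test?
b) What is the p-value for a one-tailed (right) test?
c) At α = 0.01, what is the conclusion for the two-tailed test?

Using t-distribution with df = 12:
a) Two-tailed: p = 2×P(T > 2.2) = 0.0481
b) One-tailed: p = P(T > 2.2) = 0.0241
c) 0.0481 ≥ 0.01, fail to reject H₀

Answer: a) 0.0481, b) 0.0241, c) fail to reject H₀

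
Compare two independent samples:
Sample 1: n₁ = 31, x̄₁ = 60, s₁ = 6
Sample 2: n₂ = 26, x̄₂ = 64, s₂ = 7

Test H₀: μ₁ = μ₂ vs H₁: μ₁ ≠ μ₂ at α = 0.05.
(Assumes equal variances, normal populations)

Pooled variance: s²_p = [30×6² + 25×7²]/(55) = 41.9091
s_p = 6.4737
SE = s_p×√(1/n₁ + 1/n₂) = 6.4737×√(1/31 + 1/26) = 1.7216
t = (x̄₁ - x̄₂)/SE = (60 - 64)/1.7216 = -2.3234
df = 55, t-critical = ±2.004
Decision: reject H₀

Answer: t = -2.3234, reject H₀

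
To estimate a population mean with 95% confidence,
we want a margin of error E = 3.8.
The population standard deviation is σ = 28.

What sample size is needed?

z_0.025 = 1.960
n = (z×σ/E)² = (1.960×28/3.8)²
n = 208.5744
Round up: n = 209

Answer: n = 209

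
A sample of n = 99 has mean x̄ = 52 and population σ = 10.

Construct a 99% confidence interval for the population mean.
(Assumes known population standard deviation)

Answer: (49.4111, 54.5889)

Derivation:
Confidence level: 99%, α = 0.01
z_0.005 = 2.576
SE = σ/√n = 10/√99 = 1.0050
Margin of error = 2.576 × 1.0050 = 2.5889
CI: x̄ ± margin = 52 ± 2.5889
CI: (49.4111, 54.5889)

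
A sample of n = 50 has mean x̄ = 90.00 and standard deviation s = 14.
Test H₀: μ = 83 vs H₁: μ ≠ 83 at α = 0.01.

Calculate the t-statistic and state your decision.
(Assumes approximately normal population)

Answer: t = 3.5355, reject H₀

Derivation:
df = n - 1 = 49
SE = s/√n = 14/√50 = 1.9799
t = (x̄ - μ₀)/SE = (90.00 - 83)/1.9799 = 3.5355
Critical value: t_{0.005,49} = ±2.680
p-value ≈ 0.0009
Decision: reject H₀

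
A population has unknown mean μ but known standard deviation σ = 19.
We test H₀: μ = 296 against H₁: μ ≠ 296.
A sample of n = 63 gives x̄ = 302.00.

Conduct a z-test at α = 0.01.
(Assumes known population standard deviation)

Answer: z = 2.5065, fail to reject H₀

Derivation:
Standard error: SE = σ/√n = 19/√63 = 2.3938
z-statistic: z = (x̄ - μ₀)/SE = (302.00 - 296)/2.3938 = 2.5065
Critical value: ±2.576
p-value = 0.0122
Decision: fail to reject H₀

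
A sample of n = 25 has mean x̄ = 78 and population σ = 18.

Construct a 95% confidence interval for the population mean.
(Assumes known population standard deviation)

Confidence level: 95%, α = 0.05
z_0.025 = 1.960
SE = σ/√n = 18/√25 = 3.6000
Margin of error = 1.960 × 3.6000 = 7.0560
CI: x̄ ± margin = 78 ± 7.0560
CI: (70.9440, 85.0560)

Answer: (70.9440, 85.0560)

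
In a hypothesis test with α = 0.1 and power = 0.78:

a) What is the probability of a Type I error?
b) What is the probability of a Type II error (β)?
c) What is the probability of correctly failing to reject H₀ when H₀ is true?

Answer: a) 0.1, b) 0.22, c) 0.9

Derivation:
a) Type I error probability = α = 0.1
b) Power = P(reject H₀ | H₁ true) = 1 - β = 0.78, so Type II error probability = β = 1 - Power = 0.22
c) P(fail to reject H₀ | H₀ true) = 1 - α = 0.9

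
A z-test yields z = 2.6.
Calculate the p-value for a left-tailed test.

For z = 2.6:
p = P(Z < 2.6) = Φ(2.6) = 0.9953

Answer: p-value ≈ 0.9953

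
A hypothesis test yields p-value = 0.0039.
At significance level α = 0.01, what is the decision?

Answer: reject H₀

Derivation:
Compare p-value to α:
0.0039 < 0.01
Decision: reject H₀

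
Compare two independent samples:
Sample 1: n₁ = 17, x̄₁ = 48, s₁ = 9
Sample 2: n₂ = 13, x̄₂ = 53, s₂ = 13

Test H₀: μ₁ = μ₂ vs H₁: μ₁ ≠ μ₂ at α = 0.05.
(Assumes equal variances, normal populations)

Pooled variance: s²_p = [16×9² + 12×13²]/(28) = 118.7143
s_p = 10.8956
SE = s_p×√(1/n₁ + 1/n₂) = 10.8956×√(1/17 + 1/13) = 4.0144
t = (x̄₁ - x̄₂)/SE = (48 - 53)/4.0144 = -1.2455
df = 28, t-critical = ±2.048
Decision: fail to reject H₀

Answer: t = -1.2455, fail to reject H₀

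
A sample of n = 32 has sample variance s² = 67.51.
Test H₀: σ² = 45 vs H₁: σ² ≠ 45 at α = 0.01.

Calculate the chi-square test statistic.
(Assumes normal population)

Answer: χ² = 46.5069, fail to reject H₀

Derivation:
df = n - 1 = 31
χ² = (n-1)s²/σ₀² = 31×67.51/45 = 46.5069
Critical values: χ²_{0.995,31} = 14.458, χ²_{0.005,31} = 55.003
Rejection region: χ² < 14.458 or χ² > 55.003
Decision: fail to reject H₀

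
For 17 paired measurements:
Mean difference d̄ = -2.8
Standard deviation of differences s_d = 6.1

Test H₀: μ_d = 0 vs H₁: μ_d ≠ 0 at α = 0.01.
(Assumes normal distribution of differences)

Answer: t = -1.8925, fail to reject H₀

Derivation:
df = n - 1 = 16
SE = s_d/√n = 6.1/√17 = 1.4795
t = d̄/SE = -2.8/1.4795 = -1.8925
Critical value: t_{0.005,16} = ±2.921
p-value ≈ 0.0767
Decision: fail to reject H₀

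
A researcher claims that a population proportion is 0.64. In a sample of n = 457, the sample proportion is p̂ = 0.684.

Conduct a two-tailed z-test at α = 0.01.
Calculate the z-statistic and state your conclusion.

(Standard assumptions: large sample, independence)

H₀: p = 0.64, H₁: p ≠ 0.64
Standard error: SE = √(p₀(1-p₀)/n) = √(0.64×0.36/457) = 0.022453
z-statistic: z = (p̂ - p₀)/SE = (0.684 - 0.64)/0.022453 = 1.9596
Critical value: z_0.005 = ±2.576
p-value = 0.0500
Decision: fail to reject H₀ at α = 0.01

Answer: z = 1.9596, fail to reject H₀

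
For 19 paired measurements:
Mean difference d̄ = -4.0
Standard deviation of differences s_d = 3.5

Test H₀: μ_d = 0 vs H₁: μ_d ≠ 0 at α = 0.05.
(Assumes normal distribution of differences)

df = n - 1 = 18
SE = s_d/√n = 3.5/√19 = 0.8030
t = d̄/SE = -4.0/0.8030 = -4.9813
Critical value: t_{0.025,18} = ±2.101
p-value ≈ 0.0001
Decision: reject H₀

Answer: t = -4.9813, reject H₀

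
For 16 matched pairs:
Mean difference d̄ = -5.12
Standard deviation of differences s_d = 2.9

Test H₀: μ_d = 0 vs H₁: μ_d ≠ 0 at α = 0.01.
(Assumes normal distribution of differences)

Answer: t = -7.0621, reject H₀

Derivation:
df = n - 1 = 15
SE = s_d/√n = 2.9/√16 = 0.7250
t = d̄/SE = -5.12/0.7250 = -7.0621
Critical value: t_{0.005,15} = ±2.947
p-value < 0.0001
Decision: reject H₀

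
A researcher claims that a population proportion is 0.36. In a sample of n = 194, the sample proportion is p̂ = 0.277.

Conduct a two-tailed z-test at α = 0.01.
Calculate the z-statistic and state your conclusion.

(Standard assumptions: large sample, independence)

Answer: z = -2.4084, fail to reject H₀

Derivation:
H₀: p = 0.36, H₁: p ≠ 0.36
Standard error: SE = √(p₀(1-p₀)/n) = √(0.36×0.64/194) = 0.034462
z-statistic: z = (p̂ - p₀)/SE = (0.277 - 0.36)/0.034462 = -2.4084
Critical value: z_0.005 = ±2.576
p-value = 0.0160
Decision: fail to reject H₀ at α = 0.01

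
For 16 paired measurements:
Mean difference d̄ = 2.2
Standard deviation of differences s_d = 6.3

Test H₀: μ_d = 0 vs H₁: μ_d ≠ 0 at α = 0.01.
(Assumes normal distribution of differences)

df = n - 1 = 15
SE = s_d/√n = 6.3/√16 = 1.5750
t = d̄/SE = 2.2/1.5750 = 1.3968
Critical value: t_{0.005,15} = ±2.947
p-value ≈ 0.1828
Decision: fail to reject H₀

Answer: t = 1.3968, fail to reject H₀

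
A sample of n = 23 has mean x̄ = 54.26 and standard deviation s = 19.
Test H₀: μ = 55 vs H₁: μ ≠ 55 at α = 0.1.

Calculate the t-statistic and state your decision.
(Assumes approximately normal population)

df = n - 1 = 22
SE = s/√n = 19/√23 = 3.9618
t = (x̄ - μ₀)/SE = (54.26 - 55)/3.9618 = -0.1868
Critical value: t_{0.05,22} = ±1.717
p-value ≈ 0.8535
Decision: fail to reject H₀

Answer: t = -0.1868, fail to reject H₀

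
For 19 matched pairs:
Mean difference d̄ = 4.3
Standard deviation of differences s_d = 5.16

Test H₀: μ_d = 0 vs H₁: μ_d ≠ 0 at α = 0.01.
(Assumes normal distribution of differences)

Answer: t = 3.6324, reject H₀

Derivation:
df = n - 1 = 18
SE = s_d/√n = 5.16/√19 = 1.1838
t = d̄/SE = 4.3/1.1838 = 3.6324
Critical value: t_{0.005,18} = ±2.878
p-value ≈ 0.0019
Decision: reject H₀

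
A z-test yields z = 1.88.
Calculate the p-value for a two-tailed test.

For z = 1.88:
p = 2×P(Z > |1.88|) = 2×(1 - Φ(1.88)) = 0.0601

Answer: p-value ≈ 0.0601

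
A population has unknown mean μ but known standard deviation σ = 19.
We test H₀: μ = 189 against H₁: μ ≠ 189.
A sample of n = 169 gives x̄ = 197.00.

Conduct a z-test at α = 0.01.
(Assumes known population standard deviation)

Answer: z = 5.4738, reject H₀

Derivation:
Standard error: SE = σ/√n = 19/√169 = 1.4615
z-statistic: z = (x̄ - μ₀)/SE = (197.00 - 189)/1.4615 = 5.4738
Critical value: ±2.576
p-value < 0.0001
Decision: reject H₀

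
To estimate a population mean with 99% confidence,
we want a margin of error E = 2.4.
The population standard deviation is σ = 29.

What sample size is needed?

z_0.005 = 2.576
n = (z×σ/E)² = (2.576×29/2.4)²
n = 968.8694
Round up: n = 969

Answer: n = 969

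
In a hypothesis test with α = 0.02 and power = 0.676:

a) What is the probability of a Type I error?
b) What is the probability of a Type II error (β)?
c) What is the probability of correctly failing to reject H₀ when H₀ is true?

a) Type I error probability = α = 0.02
b) Power = P(reject H₀ | H₁ true) = 1 - β = 0.676, so Type II error probability = β = 1 - Power = 0.324
c) P(fail to reject H₀ | H₀ true) = 1 - α = 0.98

Answer: a) 0.02, b) 0.324, c) 0.98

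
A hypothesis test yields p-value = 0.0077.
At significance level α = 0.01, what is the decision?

Answer: reject H₀

Derivation:
Compare p-value to α:
0.0077 < 0.01
Decision: reject H₀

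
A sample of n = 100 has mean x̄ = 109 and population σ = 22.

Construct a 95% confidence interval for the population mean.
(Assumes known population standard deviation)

Confidence level: 95%, α = 0.05
z_0.025 = 1.960
SE = σ/√n = 22/√100 = 2.2000
Margin of error = 1.960 × 2.2000 = 4.3120
CI: x̄ ± margin = 109 ± 4.3120
CI: (104.6880, 113.3120)

Answer: (104.6880, 113.3120)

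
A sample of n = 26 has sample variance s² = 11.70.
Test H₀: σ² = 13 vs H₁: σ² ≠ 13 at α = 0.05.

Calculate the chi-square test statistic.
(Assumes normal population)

Answer: χ² = 22.5000, fail to reject H₀

Derivation:
df = n - 1 = 25
χ² = (n-1)s²/σ₀² = 25×11.70/13 = 22.5000
Critical values: χ²_{0.975,25} = 13.120, χ²_{0.025,25} = 40.646
Rejection region: χ² < 13.120 or χ² > 40.646
Decision: fail to reject H₀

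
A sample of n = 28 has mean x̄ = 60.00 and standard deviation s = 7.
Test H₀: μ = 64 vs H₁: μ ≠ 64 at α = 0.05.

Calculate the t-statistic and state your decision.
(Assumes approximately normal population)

df = n - 1 = 27
SE = s/√n = 7/√28 = 1.3229
t = (x̄ - μ₀)/SE = (60.00 - 64)/1.3229 = -3.0237
Critical value: t_{0.025,27} = ±2.052
p-value ≈ 0.0054
Decision: reject H₀

Answer: t = -3.0237, reject H₀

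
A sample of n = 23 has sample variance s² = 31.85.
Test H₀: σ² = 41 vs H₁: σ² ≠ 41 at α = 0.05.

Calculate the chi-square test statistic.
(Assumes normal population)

df = n - 1 = 22
χ² = (n-1)s²/σ₀² = 22×31.85/41 = 17.0902
Critical values: χ²_{0.975,22} = 10.982, χ²_{0.025,22} = 36.781
Rejection region: χ² < 10.982 or χ² > 36.781
Decision: fail to reject H₀

Answer: χ² = 17.0902, fail to reject H₀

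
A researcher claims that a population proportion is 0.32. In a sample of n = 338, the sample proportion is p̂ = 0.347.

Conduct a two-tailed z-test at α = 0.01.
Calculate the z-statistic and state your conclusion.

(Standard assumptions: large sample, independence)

Answer: z = 1.0641, fail to reject H₀

Derivation:
H₀: p = 0.32, H₁: p ≠ 0.32
Standard error: SE = √(p₀(1-p₀)/n) = √(0.32×0.68/338) = 0.025373
z-statistic: z = (p̂ - p₀)/SE = (0.347 - 0.32)/0.025373 = 1.0641
Critical value: z_0.005 = ±2.576
p-value = 0.2873
Decision: fail to reject H₀ at α = 0.01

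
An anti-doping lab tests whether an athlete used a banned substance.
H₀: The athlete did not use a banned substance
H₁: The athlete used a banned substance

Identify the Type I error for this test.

A Type I error (probability α) occurs when we reject a true H₀.
A Type II error (probability β) occurs when we fail to reject a false H₀.

Answer: Falsely accusing a clean athlete of doping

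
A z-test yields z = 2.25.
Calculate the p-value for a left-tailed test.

Answer: p-value ≈ 0.9878

Derivation:
For z = 2.25:
p = P(Z < 2.25) = Φ(2.25) = 0.9878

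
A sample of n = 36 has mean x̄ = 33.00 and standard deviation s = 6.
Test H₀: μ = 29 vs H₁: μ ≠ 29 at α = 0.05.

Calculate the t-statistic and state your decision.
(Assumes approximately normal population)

Answer: t = 4.0000, reject H₀

Derivation:
df = n - 1 = 35
SE = s/√n = 6/√36 = 1.0000
t = (x̄ - μ₀)/SE = (33.00 - 29)/1.0000 = 4.0000
Critical value: t_{0.025,35} = ±2.030
p-value ≈ 0.0003
Decision: reject H₀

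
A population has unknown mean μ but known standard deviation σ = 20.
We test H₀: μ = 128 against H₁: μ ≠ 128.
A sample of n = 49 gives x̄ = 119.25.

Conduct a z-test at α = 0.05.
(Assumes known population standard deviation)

Answer: z = -3.0625, reject H₀

Derivation:
Standard error: SE = σ/√n = 20/√49 = 2.8571
z-statistic: z = (x̄ - μ₀)/SE = (119.25 - 128)/2.8571 = -3.0625
Critical value: ±1.960
p-value = 0.0022
Decision: reject H₀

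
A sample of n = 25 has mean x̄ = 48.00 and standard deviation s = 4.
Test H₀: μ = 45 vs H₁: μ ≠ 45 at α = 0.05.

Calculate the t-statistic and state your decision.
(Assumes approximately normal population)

Answer: t = 3.7500, reject H₀

Derivation:
df = n - 1 = 24
SE = s/√n = 4/√25 = 0.8000
t = (x̄ - μ₀)/SE = (48.00 - 45)/0.8000 = 3.7500
Critical value: t_{0.025,24} = ±2.064
p-value ≈ 0.0010
Decision: reject H₀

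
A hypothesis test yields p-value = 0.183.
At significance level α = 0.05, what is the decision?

Compare p-value to α:
0.183 ≥ 0.05
Decision: fail to reject H₀

Answer: fail to reject H₀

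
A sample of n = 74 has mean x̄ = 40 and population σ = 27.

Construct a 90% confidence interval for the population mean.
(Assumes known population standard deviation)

Answer: (34.8368, 45.1632)

Derivation:
Confidence level: 90%, α = 0.1
z_0.05 = 1.645
SE = σ/√n = 27/√74 = 3.1387
Margin of error = 1.645 × 3.1387 = 5.1632
CI: x̄ ± margin = 40 ± 5.1632
CI: (34.8368, 45.1632)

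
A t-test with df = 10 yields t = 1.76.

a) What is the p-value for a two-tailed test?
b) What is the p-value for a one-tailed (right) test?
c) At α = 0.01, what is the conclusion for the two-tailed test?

Answer: a) 0.1089, b) 0.0545, c) fail to reject H₀

Derivation:
Using t-distribution with df = 10:
a) Two-tailed: p = 2×P(T > 1.76) = 0.1089
b) One-tailed: p = P(T > 1.76) = 0.0545
c) 0.1089 ≥ 0.01, fail to reject H₀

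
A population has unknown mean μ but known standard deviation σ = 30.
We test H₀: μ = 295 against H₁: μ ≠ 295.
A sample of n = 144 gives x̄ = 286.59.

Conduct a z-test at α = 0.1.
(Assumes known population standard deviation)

Standard error: SE = σ/√n = 30/√144 = 2.5000
z-statistic: z = (x̄ - μ₀)/SE = (286.59 - 295)/2.5000 = -3.3640
Critical value: ±1.645
p-value = 0.0008
Decision: reject H₀

Answer: z = -3.3640, reject H₀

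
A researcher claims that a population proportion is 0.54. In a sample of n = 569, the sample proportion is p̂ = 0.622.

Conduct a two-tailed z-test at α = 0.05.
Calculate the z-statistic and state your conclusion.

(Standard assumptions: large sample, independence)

H₀: p = 0.54, H₁: p ≠ 0.54
Standard error: SE = √(p₀(1-p₀)/n) = √(0.54×0.46/569) = 0.020894
z-statistic: z = (p̂ - p₀)/SE = (0.622 - 0.54)/0.020894 = 3.9246
Critical value: z_0.025 = ±1.960
p-value = 0.0001
Decision: reject H₀ at α = 0.05

Answer: z = 3.9246, reject H₀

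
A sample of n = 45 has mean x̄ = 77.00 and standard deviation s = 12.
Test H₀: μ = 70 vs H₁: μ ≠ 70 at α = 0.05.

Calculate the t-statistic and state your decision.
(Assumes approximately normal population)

df = n - 1 = 44
SE = s/√n = 12/√45 = 1.7889
t = (x̄ - μ₀)/SE = (77.00 - 70)/1.7889 = 3.9130
Critical value: t_{0.025,44} = ±2.015
p-value ≈ 0.0003
Decision: reject H₀

Answer: t = 3.9130, reject H₀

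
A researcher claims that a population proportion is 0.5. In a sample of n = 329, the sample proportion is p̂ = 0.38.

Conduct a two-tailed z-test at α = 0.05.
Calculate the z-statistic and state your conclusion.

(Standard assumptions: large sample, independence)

H₀: p = 0.5, H₁: p ≠ 0.5
Standard error: SE = √(p₀(1-p₀)/n) = √(0.5×0.5/329) = 0.027566
z-statistic: z = (p̂ - p₀)/SE = (0.38 - 0.5)/0.027566 = -4.3532
Critical value: z_0.025 = ±1.960
p-value < 0.0001
Decision: reject H₀ at α = 0.05

Answer: z = -4.3532, reject H₀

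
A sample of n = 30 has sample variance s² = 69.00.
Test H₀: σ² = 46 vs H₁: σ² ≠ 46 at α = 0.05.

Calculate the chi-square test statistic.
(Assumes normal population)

Answer: χ² = 43.5000, fail to reject H₀

Derivation:
df = n - 1 = 29
χ² = (n-1)s²/σ₀² = 29×69.00/46 = 43.5000
Critical values: χ²_{0.975,29} = 16.047, χ²_{0.025,29} = 45.722
Rejection region: χ² < 16.047 or χ² > 45.722
Decision: fail to reject H₀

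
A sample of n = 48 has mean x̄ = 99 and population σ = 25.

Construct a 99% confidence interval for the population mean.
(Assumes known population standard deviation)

Confidence level: 99%, α = 0.01
z_0.005 = 2.576
SE = σ/√n = 25/√48 = 3.6084
Margin of error = 2.576 × 3.6084 = 9.2952
CI: x̄ ± margin = 99 ± 9.2952
CI: (89.7048, 108.2952)

Answer: (89.7048, 108.2952)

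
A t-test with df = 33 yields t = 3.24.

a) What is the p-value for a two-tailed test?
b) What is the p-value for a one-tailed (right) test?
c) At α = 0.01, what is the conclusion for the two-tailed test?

Answer: a) 0.0027, b) 0.0014, c) reject H₀

Derivation:
Using t-distribution with df = 33:
a) Two-tailed: p = 2×P(T > 3.24) = 0.0027
b) One-tailed: p = P(T > 3.24) = 0.0014
c) 0.0027 < 0.01, reject H₀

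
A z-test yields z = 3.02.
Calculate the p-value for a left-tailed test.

Answer: p-value ≈ 0.9987

Derivation:
For z = 3.02:
p = P(Z < 3.02) = Φ(3.02) = 0.9987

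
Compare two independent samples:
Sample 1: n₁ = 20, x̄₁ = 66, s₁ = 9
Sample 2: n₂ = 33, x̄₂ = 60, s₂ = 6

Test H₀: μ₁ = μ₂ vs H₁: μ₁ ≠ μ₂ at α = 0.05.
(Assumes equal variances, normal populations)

Pooled variance: s²_p = [19×9² + 32×6²]/(51) = 52.7647
s_p = 7.2639
SE = s_p×√(1/n₁ + 1/n₂) = 7.2639×√(1/20 + 1/33) = 2.0584
t = (x̄₁ - x̄₂)/SE = (66 - 60)/2.0584 = 2.9149
df = 51, t-critical = ±2.008
Decision: reject H₀

Answer: t = 2.9149, reject H₀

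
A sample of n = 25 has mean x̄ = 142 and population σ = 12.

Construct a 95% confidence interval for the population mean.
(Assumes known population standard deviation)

Answer: (137.2960, 146.7040)

Derivation:
Confidence level: 95%, α = 0.05
z_0.025 = 1.960
SE = σ/√n = 12/√25 = 2.4000
Margin of error = 1.960 × 2.4000 = 4.7040
CI: x̄ ± margin = 142 ± 4.7040
CI: (137.2960, 146.7040)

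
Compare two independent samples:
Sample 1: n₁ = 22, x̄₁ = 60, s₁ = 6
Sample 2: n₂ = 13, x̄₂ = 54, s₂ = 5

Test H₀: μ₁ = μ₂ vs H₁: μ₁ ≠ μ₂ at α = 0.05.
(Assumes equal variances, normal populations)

Pooled variance: s²_p = [21×6² + 12×5²]/(33) = 32.0000
s_p = 5.6569
SE = s_p×√(1/n₁ + 1/n₂) = 5.6569×√(1/22 + 1/13) = 1.9789
t = (x̄₁ - x̄₂)/SE = (60 - 54)/1.9789 = 3.0320
df = 33, t-critical = ±2.035
Decision: reject H₀

Answer: t = 3.0320, reject H₀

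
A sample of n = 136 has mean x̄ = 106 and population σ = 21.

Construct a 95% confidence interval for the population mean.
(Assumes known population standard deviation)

Answer: (102.4706, 109.5294)

Derivation:
Confidence level: 95%, α = 0.05
z_0.025 = 1.960
SE = σ/√n = 21/√136 = 1.8007
Margin of error = 1.960 × 1.8007 = 3.5294
CI: x̄ ± margin = 106 ± 3.5294
CI: (102.4706, 109.5294)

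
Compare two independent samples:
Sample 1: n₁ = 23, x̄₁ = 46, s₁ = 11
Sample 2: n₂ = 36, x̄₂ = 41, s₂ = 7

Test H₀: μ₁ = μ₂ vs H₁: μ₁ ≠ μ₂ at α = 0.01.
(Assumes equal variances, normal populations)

Pooled variance: s²_p = [22×11² + 35×7²]/(57) = 76.7895
s_p = 8.7630
SE = s_p×√(1/n₁ + 1/n₂) = 8.7630×√(1/23 + 1/36) = 2.3392
t = (x̄₁ - x̄₂)/SE = (46 - 41)/2.3392 = 2.1375
df = 57, t-critical = ±2.665
Decision: fail to reject H₀

Answer: t = 2.1375, fail to reject H₀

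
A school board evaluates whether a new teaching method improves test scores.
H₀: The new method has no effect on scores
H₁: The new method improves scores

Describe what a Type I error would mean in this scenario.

Type I error (α): Rejecting H₀ when H₀ is true
Type II error (β): Failing to reject H₀ when H₁ is true

Answer: Concluding the new method improves scores when it actually doesn't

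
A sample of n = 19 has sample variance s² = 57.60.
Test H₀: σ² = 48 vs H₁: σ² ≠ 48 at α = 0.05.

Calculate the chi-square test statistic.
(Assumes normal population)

Answer: χ² = 21.6000, fail to reject H₀

Derivation:
df = n - 1 = 18
χ² = (n-1)s²/σ₀² = 18×57.60/48 = 21.6000
Critical values: χ²_{0.975,18} = 8.231, χ²_{0.025,18} = 31.526
Rejection region: χ² < 8.231 or χ² > 31.526
Decision: fail to reject H₀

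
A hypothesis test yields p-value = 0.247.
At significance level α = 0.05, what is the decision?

Compare p-value to α:
0.247 ≥ 0.05
Decision: fail to reject H₀

Answer: fail to reject H₀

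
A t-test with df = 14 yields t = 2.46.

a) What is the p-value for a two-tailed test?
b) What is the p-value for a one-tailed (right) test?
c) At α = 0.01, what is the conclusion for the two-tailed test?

Answer: a) 0.0275, b) 0.0138, c) fail to reject H₀

Derivation:
Using t-distribution with df = 14:
a) Two-tailed: p = 2×P(T > 2.46) = 0.0275
b) One-tailed: p = P(T > 2.46) = 0.0138
c) 0.0275 ≥ 0.01, fail to reject H₀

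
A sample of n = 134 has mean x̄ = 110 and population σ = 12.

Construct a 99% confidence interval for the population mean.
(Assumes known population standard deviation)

Answer: (107.3297, 112.6703)

Derivation:
Confidence level: 99%, α = 0.01
z_0.005 = 2.576
SE = σ/√n = 12/√134 = 1.0366
Margin of error = 2.576 × 1.0366 = 2.6703
CI: x̄ ± margin = 110 ± 2.6703
CI: (107.3297, 112.6703)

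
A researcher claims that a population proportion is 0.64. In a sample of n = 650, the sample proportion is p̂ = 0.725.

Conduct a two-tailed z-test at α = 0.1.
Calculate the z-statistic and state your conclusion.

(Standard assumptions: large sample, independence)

Answer: z = 4.5148, reject H₀

Derivation:
H₀: p = 0.64, H₁: p ≠ 0.64
Standard error: SE = √(p₀(1-p₀)/n) = √(0.64×0.36/650) = 0.018827
z-statistic: z = (p̂ - p₀)/SE = (0.725 - 0.64)/0.018827 = 4.5148
Critical value: z_0.05 = ±1.645
p-value < 0.0001
Decision: reject H₀ at α = 0.1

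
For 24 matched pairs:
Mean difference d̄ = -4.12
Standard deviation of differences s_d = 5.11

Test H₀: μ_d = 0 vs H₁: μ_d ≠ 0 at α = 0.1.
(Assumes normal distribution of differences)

df = n - 1 = 23
SE = s_d/√n = 5.11/√24 = 1.0431
t = d̄/SE = -4.12/1.0431 = -3.9498
Critical value: t_{0.05,23} = ±1.714
p-value ≈ 0.0006
Decision: reject H₀

Answer: t = -3.9498, reject H₀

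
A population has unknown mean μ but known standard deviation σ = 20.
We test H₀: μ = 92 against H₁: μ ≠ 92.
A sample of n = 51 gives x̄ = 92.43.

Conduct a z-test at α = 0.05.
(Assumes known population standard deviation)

Standard error: SE = σ/√n = 20/√51 = 2.8006
z-statistic: z = (x̄ - μ₀)/SE = (92.43 - 92)/2.8006 = 0.1535
Critical value: ±1.960
p-value = 0.8780
Decision: fail to reject H₀

Answer: z = 0.1535, fail to reject H₀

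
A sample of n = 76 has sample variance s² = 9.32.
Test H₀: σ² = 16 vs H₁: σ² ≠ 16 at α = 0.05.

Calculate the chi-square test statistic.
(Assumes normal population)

Answer: χ² = 43.6875, reject H₀

Derivation:
df = n - 1 = 75
χ² = (n-1)s²/σ₀² = 75×9.32/16 = 43.6875
Critical values: χ²_{0.975,75} = 52.942, χ²_{0.025,75} = 100.839
Rejection region: χ² < 52.942 or χ² > 100.839
Decision: reject H₀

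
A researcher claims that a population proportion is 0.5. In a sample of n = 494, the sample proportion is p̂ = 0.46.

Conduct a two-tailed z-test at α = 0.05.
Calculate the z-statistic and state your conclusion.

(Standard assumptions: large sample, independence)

Answer: z = -1.7781, fail to reject H₀

Derivation:
H₀: p = 0.5, H₁: p ≠ 0.5
Standard error: SE = √(p₀(1-p₀)/n) = √(0.5×0.5/494) = 0.022496
z-statistic: z = (p̂ - p₀)/SE = (0.46 - 0.5)/0.022496 = -1.7781
Critical value: z_0.025 = ±1.960
p-value = 0.0754
Decision: fail to reject H₀ at α = 0.05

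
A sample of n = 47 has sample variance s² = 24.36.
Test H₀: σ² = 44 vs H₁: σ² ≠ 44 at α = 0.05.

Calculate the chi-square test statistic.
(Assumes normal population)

Answer: χ² = 25.4673, reject H₀

Derivation:
df = n - 1 = 46
χ² = (n-1)s²/σ₀² = 46×24.36/44 = 25.4673
Critical values: χ²_{0.975,46} = 29.160, χ²_{0.025,46} = 66.617
Rejection region: χ² < 29.160 or χ² > 66.617
Decision: reject H₀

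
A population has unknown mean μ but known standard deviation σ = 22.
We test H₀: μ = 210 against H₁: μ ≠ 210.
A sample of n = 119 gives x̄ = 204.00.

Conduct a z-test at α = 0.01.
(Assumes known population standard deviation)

Standard error: SE = σ/√n = 22/√119 = 2.0167
z-statistic: z = (x̄ - μ₀)/SE = (204.00 - 210)/2.0167 = -2.9752
Critical value: ±2.576
p-value = 0.0029
Decision: reject H₀

Answer: z = -2.9752, reject H₀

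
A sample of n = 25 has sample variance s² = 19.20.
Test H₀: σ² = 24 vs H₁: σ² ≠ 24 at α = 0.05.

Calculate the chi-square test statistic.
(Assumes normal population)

Answer: χ² = 19.2000, fail to reject H₀

Derivation:
df = n - 1 = 24
χ² = (n-1)s²/σ₀² = 24×19.20/24 = 19.2000
Critical values: χ²_{0.975,24} = 12.401, χ²_{0.025,24} = 39.364
Rejection region: χ² < 12.401 or χ² > 39.364
Decision: fail to reject H₀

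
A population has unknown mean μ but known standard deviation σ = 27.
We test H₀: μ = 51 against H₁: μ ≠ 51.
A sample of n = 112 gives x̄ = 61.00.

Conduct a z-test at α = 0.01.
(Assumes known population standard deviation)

Answer: z = 3.9196, reject H₀

Derivation:
Standard error: SE = σ/√n = 27/√112 = 2.5513
z-statistic: z = (x̄ - μ₀)/SE = (61.00 - 51)/2.5513 = 3.9196
Critical value: ±2.576
p-value = 0.0001
Decision: reject H₀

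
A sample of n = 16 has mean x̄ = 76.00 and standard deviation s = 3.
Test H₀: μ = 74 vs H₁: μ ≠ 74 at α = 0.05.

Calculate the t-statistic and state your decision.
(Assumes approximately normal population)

df = n - 1 = 15
SE = s/√n = 3/√16 = 0.7500
t = (x̄ - μ₀)/SE = (76.00 - 74)/0.7500 = 2.6667
Critical value: t_{0.025,15} = ±2.131
p-value ≈ 0.0176
Decision: reject H₀

Answer: t = 2.6667, reject H₀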